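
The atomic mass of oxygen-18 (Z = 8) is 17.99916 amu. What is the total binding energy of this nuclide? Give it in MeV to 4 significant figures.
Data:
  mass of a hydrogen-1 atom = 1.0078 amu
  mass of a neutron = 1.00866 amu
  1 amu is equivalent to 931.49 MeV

139.6 MeV

Total constituent mass: 8 × 1.0078 + 10 × 1.00866 = 18.14900 amu
Δm = 18.14900 − 17.99916 = 0.14984 amu
Converting to energy: 0.14984 amu × 931.49 MeV/amu = 139.574 MeV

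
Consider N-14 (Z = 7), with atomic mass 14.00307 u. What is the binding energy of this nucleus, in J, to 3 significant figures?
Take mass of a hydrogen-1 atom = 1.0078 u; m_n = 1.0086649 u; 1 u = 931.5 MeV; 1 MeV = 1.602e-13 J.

1.67e-11 J

Z = 7, so N = A − Z = 14 − 7 = 7.
Mass of separated nucleons = 7(1.0078) + 7(1.0086649) = 7.0546 + 7.0606543 = 14.1152543 u
Δm = 14.1152543 − 14.00307 = 0.1121843 u
Binding energy = Δm·c² = 0.1121843 × 931.5 MeV/u = 104.500 MeV
In joules: 104.500 MeV × 1.602e-13 J/MeV = 1.6741e-11 J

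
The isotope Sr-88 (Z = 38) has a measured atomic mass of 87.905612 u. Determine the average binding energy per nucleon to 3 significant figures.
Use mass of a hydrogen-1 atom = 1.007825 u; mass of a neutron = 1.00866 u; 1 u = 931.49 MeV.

8.73 MeV/nucleon

Z = 38, so N = A − Z = 88 − 38 = 50.
Mass of separated nucleons = 38(1.007825) + 50(1.00866) = 38.297350 + 50.43300 = 88.730350 u
The mass defect is 88.730350 − 87.905612 = 0.824738 u.
Binding energy = Δm·c² = 0.824738 × 931.49 MeV/u = 768.235 MeV
BE/A = 768.235 MeV / 88 = 8.730 MeV/nucleon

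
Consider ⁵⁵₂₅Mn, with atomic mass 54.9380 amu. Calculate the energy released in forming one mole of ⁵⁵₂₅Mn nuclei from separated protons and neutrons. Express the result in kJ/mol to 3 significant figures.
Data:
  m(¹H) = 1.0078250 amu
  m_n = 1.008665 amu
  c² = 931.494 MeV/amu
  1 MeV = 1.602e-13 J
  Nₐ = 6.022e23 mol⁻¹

The nucleus contains 25 protons and 55 − 25 = 30 neutrons.
Σm = 25·m(¹H) + 30·m_n = 25.1956250 + 30.259950 = 55.4555750 amu
The mass defect is 55.4555750 − 54.9380 = 0.5175750 amu.
Converting to energy: 0.5175750 amu × 931.494 MeV/amu = 482.118 MeV
Per nucleus in joules: 482.118 MeV × 1.602e-13 J/MeV = 7.7235e-11 J
Per mole: 7.7235e-11 J × 6.022e23 mol⁻¹ = 4.6511e+13 J/mol

4.65e+10 kJ/mol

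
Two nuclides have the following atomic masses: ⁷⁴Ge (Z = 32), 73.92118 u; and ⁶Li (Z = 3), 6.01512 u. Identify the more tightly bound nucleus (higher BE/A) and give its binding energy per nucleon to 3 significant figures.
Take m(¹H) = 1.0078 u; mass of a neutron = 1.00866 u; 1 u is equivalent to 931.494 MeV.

⁷⁴Ge; 8.71 MeV/nucleon

⁷⁴Ge: Σm = 32(1.0078) + 42(1.00866) = 74.61332 u; Δm = 0.69214 u; E_B = 644.72 MeV; E_B/A = 8.712 MeV
⁶Li: Σm = 3(1.0078) + 3(1.00866) = 6.04938 u; Δm = 0.03426 u; E_B = 31.913 MeV; E_B/A = 5.319 MeV
⁷⁴Ge has the higher binding energy per nucleon, so it is the more tightly bound nucleus.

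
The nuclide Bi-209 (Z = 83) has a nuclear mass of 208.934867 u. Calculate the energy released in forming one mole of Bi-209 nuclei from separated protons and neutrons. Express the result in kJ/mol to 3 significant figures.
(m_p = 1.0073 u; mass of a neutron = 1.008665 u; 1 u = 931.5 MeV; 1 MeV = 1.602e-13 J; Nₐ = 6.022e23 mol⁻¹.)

Total constituent mass: 83 × 1.0073 + 126 × 1.008665 = 210.697690 u
Mass defect Δm = 210.697690 − 208.934867 = 1.762823 u
Binding energy = Δm·c² = 1.762823 × 931.5 MeV/u = 1642.07 MeV
Per nucleus in joules: 1642.07 MeV × 1.602e-13 J/MeV = 2.6306e-10 J
Per mole: 2.6306e-10 J × 6.022e23 mol⁻¹ = 1.5841e+14 J/mol

1.58e+11 kJ/mol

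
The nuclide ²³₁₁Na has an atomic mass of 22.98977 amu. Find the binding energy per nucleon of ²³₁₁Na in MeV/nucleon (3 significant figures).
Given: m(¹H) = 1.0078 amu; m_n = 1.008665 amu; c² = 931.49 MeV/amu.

Z = 11, so N = A − Z = 23 − 11 = 12.
Σm = 11·m(¹H) + 12·m_n = 11.0858 + 12.103980 = 23.189780 amu
Mass defect Δm = 23.189780 − 22.98977 = 0.200010 amu
Binding energy = Δm·c² = 0.200010 × 931.49 MeV/amu = 186.307 MeV
BE/A = 186.307 MeV / 23 = 8.100 MeV/nucleon

8.10 MeV/nucleon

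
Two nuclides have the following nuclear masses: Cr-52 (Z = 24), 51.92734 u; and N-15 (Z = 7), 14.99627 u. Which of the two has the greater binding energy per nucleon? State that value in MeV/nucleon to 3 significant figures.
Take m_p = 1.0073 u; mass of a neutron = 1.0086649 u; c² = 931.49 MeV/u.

Cr-52; 8.79 MeV/nucleon

Cr-52: Σm = 24(1.0073) + 28(1.0086649) = 52.4178172 u; Δm = 0.4904772 u; E_B = 456.87 MeV; E_B/A = 8.786 MeV
N-15: Σm = 7(1.0073) + 8(1.0086649) = 15.1204192 u; Δm = 0.1241492 u; E_B = 115.644 MeV; E_B/A = 7.710 MeV
Cr-52 has the higher binding energy per nucleon, so it is the more tightly bound nucleus.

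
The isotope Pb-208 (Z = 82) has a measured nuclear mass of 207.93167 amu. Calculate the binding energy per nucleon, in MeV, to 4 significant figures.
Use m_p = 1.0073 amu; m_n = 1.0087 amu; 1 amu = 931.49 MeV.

7.896 MeV/nucleon

With 82 protons and 126 neutrons (A = 208):
Total constituent mass: 82 × 1.0073 + 126 × 1.0087 = 209.6948 amu
Mass defect Δm = 209.6948 − 207.93167 = 1.76313 amu
Binding energy = Δm·c² = 1.76313 × 931.49 MeV/amu = 1642.34 MeV
BE/A = 1642.34 MeV / 208 = 7.896 MeV/nucleon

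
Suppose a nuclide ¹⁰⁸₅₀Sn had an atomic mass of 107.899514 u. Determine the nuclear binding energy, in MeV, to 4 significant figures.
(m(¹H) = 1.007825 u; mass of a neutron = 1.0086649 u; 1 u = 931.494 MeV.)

With 50 protons and 58 neutrons (A = 108):
Σm = 50·m(¹H) + 58·m_n = 50.391250 + 58.5025642 = 108.8938142 u
Δm = 108.8938142 − 107.899514 = 0.9943002 u
Converting to energy: 0.9943002 u × 931.494 MeV/u = 926.185 MeV

926.2 MeV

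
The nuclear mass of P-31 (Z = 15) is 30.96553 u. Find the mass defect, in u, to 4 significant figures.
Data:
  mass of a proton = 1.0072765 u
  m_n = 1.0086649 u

0.2823 u

Z = 15, so N = A − Z = 31 − 15 = 16.
Total constituent mass: 15 × 1.0072765 + 16 × 1.0086649 = 31.2477859 u
Δm = 31.2477859 − 30.96553 = 0.2822559 u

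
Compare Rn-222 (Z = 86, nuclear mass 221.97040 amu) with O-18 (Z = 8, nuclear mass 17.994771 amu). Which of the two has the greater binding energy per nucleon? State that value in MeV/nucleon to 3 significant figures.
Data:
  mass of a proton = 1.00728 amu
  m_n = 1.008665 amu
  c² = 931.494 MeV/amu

O-18; 7.77 MeV/nucleon

Rn-222: Σm = 86(1.00728) + 136(1.008665) = 223.804520 amu; Δm = 1.834120 amu; E_B = 1708.5 MeV; E_B/A = 7.696 MeV
O-18: Σm = 8(1.00728) + 10(1.008665) = 18.144890 amu; Δm = 0.150119 amu; E_B = 139.835 MeV; E_B/A = 7.769 MeV
O-18 has the higher binding energy per nucleon, so it is the more tightly bound nucleus.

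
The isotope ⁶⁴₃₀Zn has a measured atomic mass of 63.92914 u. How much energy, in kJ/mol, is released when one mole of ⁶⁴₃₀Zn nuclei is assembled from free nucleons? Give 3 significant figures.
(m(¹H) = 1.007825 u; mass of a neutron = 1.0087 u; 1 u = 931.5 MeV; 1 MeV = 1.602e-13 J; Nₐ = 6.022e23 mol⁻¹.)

Z = 30, so N = A − Z = 64 − 30 = 34.
Σm = 30·m(¹H) + 34·m_n = 30.234750 + 34.2958 = 64.530550 u
The mass defect is 64.530550 − 63.92914 = 0.601410 u.
Binding energy = Δm·c² = 0.601410 × 931.5 MeV/u = 560.213 MeV
Per nucleus in joules: 560.213 MeV × 1.602e-13 J/MeV = 8.9746e-11 J
Per mole: 8.9746e-11 J × 6.022e23 mol⁻¹ = 5.4045e+13 J/mol

5.40e+10 kJ/mol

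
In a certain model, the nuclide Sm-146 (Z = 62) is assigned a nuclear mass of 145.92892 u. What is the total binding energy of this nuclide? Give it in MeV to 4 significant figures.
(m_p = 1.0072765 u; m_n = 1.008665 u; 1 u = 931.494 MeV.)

The nucleus contains 62 protons and 146 − 62 = 84 neutrons.
Mass of separated nucleons = 62(1.0072765) + 84(1.008665) = 62.4511430 + 84.727860 = 147.1790030 u
Δm = 147.1790030 − 145.92892 = 1.2500830 u
E_B = 1.2500830 × 931.494 = 1164.44 MeV

1164 MeV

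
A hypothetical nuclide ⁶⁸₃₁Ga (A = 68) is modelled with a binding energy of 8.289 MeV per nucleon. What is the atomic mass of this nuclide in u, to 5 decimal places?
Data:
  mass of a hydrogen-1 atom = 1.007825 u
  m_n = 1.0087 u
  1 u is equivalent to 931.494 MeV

Total binding energy = 68 × 8.289 = 563.652 MeV
Mass defect = 563.652 MeV / (931.494 MeV/u) = 0.6051053 u
Constituent mass = 31(1.007825) + 37(1.0087) = 68.564475 u
Atomic mass = 68.564475 − 0.6051053 = 67.9593697 u ≈ 67.95937 u (to 5 decimal places)

67.95937 u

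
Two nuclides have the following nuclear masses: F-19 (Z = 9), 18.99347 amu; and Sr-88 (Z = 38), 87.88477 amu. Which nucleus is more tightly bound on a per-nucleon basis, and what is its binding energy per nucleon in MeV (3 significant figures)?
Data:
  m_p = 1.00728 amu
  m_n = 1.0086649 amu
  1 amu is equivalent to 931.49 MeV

Sr-88; 8.73 MeV/nucleon

F-19: Σm = 9(1.00728) + 10(1.0086649) = 19.1521690 amu; Δm = 0.1586990 amu; E_B = 147.827 MeV; E_B/A = 7.780 MeV
Sr-88: Σm = 38(1.00728) + 50(1.0086649) = 88.7098850 amu; Δm = 0.8251150 amu; E_B = 768.59 MeV; E_B/A = 8.734 MeV
Sr-88 has the higher binding energy per nucleon, so it is the more tightly bound nucleus.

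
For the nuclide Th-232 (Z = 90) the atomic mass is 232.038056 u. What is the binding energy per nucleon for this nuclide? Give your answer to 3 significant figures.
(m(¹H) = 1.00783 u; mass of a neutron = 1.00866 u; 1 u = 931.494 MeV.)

The nucleus contains 90 protons and 232 − 90 = 142 neutrons.
Total constituent mass: 90 × 1.00783 + 142 × 1.00866 = 233.93442 u
Δm = 233.93442 − 232.038056 = 1.896364 u
Binding energy = Δm·c² = 1.896364 × 931.494 MeV/u = 1766.45 MeV
Dividing by A = 232 gives 7.614 MeV per nucleon.

7.61 MeV/nucleon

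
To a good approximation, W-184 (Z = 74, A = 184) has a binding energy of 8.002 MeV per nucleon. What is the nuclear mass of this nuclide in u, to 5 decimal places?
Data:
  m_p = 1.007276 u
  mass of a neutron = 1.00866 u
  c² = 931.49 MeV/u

183.91037 u

Total binding energy = 184 × 8.002 = 1472.368 MeV
Mass defect = 1472.368 MeV / (931.49 MeV/u) = 1.5806589 u
Constituent mass = 74(1.007276) + 110(1.00866) = 185.491024 u
Nuclear mass = 185.491024 − 1.5806589 = 183.9103651 u ≈ 183.91037 u (to 5 decimal places)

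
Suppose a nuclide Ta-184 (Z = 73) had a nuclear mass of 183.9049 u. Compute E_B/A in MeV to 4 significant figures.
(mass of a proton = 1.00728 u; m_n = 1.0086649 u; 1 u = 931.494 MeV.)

8.041 MeV/nucleon

With 73 protons and 111 neutrons (A = 184):
Mass of separated nucleons = 73(1.00728) + 111(1.0086649) = 73.53144 + 111.9618039 = 185.4932439 u
The mass defect is 185.4932439 − 183.9049 = 1.5883439 u.
Converting to energy: 1.5883439 u × 931.494 MeV/u = 1479.53 MeV
Per nucleon: 1479.53 / 184 = 8.041 MeV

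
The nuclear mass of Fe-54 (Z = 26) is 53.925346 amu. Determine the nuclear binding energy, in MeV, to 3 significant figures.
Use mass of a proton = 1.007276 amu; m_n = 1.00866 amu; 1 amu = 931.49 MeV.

Mass of separated nucleons = 26(1.007276) + 28(1.00866) = 26.189176 + 28.24248 = 54.431656 amu
Δm = 54.431656 − 53.925346 = 0.506310 amu
E_B = 0.506310 × 931.49 = 471.623 MeV

472 MeV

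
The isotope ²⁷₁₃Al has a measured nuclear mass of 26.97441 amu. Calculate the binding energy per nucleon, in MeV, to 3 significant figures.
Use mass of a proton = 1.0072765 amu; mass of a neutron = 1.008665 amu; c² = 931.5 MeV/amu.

8.33 MeV/nucleon

The nucleus contains 13 protons and 27 − 13 = 14 neutrons.
Mass of separated nucleons = 13(1.0072765) + 14(1.008665) = 13.0945945 + 14.121310 = 27.2159045 amu
Δm = 27.2159045 − 26.97441 = 0.2414945 amu
Binding energy = Δm·c² = 0.2414945 × 931.5 MeV/amu = 224.952 MeV
Per nucleon: 224.952 / 27 = 8.332 MeV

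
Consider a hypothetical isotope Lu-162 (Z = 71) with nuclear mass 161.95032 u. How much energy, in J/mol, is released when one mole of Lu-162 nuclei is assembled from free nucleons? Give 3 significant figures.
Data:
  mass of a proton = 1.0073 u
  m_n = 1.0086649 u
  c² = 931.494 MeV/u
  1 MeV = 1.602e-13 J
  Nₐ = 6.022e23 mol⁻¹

Mass of separated nucleons = 71(1.0073) + 91(1.0086649) = 71.5183 + 91.7885059 = 163.3068059 u
The mass defect is 163.3068059 − 161.95032 = 1.3564859 u.
Binding energy = Δm·c² = 1.3564859 × 931.494 MeV/u = 1263.56 MeV
Per nucleus in joules: 1263.56 MeV × 1.602e-13 J/MeV = 2.0242e-10 J
Per mole: 2.0242e-10 J × 6.022e23 mol⁻¹ = 1.2190e+14 J/mol

1.22e+14 J/mol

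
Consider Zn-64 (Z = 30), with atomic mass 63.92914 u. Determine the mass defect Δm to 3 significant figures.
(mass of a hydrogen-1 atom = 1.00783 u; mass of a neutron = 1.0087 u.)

0.602 u

The nucleus contains 30 protons and 64 − 30 = 34 neutrons.
Total constituent mass: 30 × 1.00783 + 34 × 1.0087 = 64.53070 u
Δm = 64.53070 − 63.92914 = 0.60156 u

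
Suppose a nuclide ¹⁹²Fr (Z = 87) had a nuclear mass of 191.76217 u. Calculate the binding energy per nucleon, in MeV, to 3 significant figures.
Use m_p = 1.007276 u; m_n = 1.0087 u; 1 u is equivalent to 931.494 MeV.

Z = 87, so N = A − Z = 192 − 87 = 105.
Total constituent mass: 87 × 1.007276 + 105 × 1.0087 = 193.546512 u
Mass defect Δm = 193.546512 − 191.76217 = 1.784342 u
E_B = 1.784342 × 931.494 = 1662.10 MeV
BE/A = 1662.10 MeV / 192 = 8.657 MeV/nucleon

8.66 MeV/nucleon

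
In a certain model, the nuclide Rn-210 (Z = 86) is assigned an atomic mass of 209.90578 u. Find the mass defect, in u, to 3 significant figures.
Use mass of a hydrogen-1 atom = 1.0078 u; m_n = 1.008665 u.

1.84 u

Mass of separated nucleons = 86(1.0078) + 124(1.008665) = 86.6708 + 125.074460 = 211.745260 u
Δm = 211.745260 − 209.90578 = 1.839480 u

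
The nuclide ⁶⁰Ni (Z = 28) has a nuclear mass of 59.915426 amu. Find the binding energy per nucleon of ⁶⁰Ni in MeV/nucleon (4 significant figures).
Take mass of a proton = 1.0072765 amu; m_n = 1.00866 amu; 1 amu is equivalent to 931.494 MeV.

8.778 MeV/nucleon

Z = 28, so N = A − Z = 60 − 28 = 32.
Mass of separated nucleons = 28(1.0072765) + 32(1.00866) = 28.2037420 + 32.27712 = 60.4808620 amu
Mass defect Δm = 60.4808620 − 59.915426 = 0.5654360 amu
Converting to energy: 0.5654360 amu × 931.494 MeV/amu = 526.700 MeV
BE/A = 526.700 MeV / 60 = 8.778 MeV/nucleon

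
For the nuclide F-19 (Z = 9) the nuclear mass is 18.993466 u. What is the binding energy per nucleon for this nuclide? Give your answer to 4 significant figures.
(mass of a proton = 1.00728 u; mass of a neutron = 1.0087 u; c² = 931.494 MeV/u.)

Z = 9, so N = A − Z = 19 − 9 = 10.
Mass of separated nucleons = 9(1.00728) + 10(1.0087) = 9.06552 + 10.0870 = 19.15252 u
Mass defect Δm = 19.15252 − 18.993466 = 0.159054 u
E_B = 0.159054 × 931.494 = 148.158 MeV
Dividing by A = 19 gives 7.798 MeV per nucleon.

7.798 MeV/nucleon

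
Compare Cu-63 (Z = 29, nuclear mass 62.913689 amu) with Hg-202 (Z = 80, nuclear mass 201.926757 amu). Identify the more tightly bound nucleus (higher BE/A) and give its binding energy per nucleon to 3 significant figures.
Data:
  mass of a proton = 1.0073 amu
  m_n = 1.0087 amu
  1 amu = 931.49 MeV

Cu-63; 8.78 MeV/nucleon

Cu-63: Σm = 29(1.0073) + 34(1.0087) = 63.5075 amu; Δm = 0.593811 amu; E_B = 553.13 MeV; E_B/A = 8.780 MeV
Hg-202: Σm = 80(1.0073) + 122(1.0087) = 203.6454 amu; Δm = 1.718643 amu; E_B = 1600.9 MeV; E_B/A = 7.925 MeV
Cu-63 has the higher binding energy per nucleon, so it is the more tightly bound nucleus.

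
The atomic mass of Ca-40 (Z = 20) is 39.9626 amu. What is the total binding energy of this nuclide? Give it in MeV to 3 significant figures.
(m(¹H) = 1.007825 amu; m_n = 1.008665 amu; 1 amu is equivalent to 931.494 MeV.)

Mass of separated nucleons = 20(1.007825) + 20(1.008665) = 20.156500 + 20.173300 = 40.329800 amu
The mass defect is 40.329800 − 39.9626 = 0.367200 amu.
Binding energy = Δm·c² = 0.367200 × 931.494 MeV/amu = 342.045 MeV

342 MeV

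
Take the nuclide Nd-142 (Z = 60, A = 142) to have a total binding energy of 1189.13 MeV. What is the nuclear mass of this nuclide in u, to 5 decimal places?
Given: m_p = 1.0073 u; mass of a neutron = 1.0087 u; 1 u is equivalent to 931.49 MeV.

141.87481 u

Mass defect = 1189.13 MeV / (931.49 MeV/u) = 1.2765891 u
Constituent mass = 60(1.0073) + 82(1.0087) = 143.1514 u
Nuclear mass = 143.1514 − 1.2765891 = 141.8748109 u ≈ 141.87481 u (to 5 decimal places)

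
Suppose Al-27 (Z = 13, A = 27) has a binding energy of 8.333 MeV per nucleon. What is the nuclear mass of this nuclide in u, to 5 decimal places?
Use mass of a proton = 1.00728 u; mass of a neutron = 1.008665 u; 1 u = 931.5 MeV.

26.97441 u

Total binding energy = 27 × 8.333 = 224.991 MeV
Mass defect = 224.991 MeV / (931.5 MeV/u) = 0.2415362 u
Constituent mass = 13(1.00728) + 14(1.008665) = 27.215950 u
Nuclear mass = 27.215950 − 0.2415362 = 26.9744138 u ≈ 26.97441 u (to 5 decimal places)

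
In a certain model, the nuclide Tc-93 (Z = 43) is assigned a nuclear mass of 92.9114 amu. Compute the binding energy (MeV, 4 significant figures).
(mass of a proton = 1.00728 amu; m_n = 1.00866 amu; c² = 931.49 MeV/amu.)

Z = 43, so N = A − Z = 93 − 43 = 50.
Total constituent mass: 43 × 1.00728 + 50 × 1.00866 = 93.74604 amu
The mass defect is 93.74604 − 92.9114 = 0.83464 amu.
Binding energy = Δm·c² = 0.83464 × 931.49 MeV/amu = 777.459 MeV

777.5 MeV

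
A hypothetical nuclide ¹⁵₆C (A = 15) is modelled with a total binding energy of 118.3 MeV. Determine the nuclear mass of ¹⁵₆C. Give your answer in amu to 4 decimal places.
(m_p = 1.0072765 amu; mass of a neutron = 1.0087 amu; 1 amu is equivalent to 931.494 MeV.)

Mass defect = 118.3 MeV / (931.494 MeV/amu) = 0.127000 amu
Constituent mass = 6(1.0072765) + 9(1.0087) = 15.1219590 amu
Nuclear mass = 15.1219590 − 0.127000 = 14.9949590 amu ≈ 14.9950 amu (to 4 decimal places)

14.9950 amu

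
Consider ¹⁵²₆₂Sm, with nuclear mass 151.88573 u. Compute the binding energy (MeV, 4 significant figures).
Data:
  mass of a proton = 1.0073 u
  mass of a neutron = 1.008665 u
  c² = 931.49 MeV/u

With 62 protons and 90 neutrons (A = 152):
Σm = 62·m_p + 90·m_n = 62.4526 + 90.779850 = 153.232450 u
The mass defect is 153.232450 − 151.88573 = 1.346720 u.
Binding energy = Δm·c² = 1.346720 × 931.49 MeV/u = 1254.46 MeV

1254 MeV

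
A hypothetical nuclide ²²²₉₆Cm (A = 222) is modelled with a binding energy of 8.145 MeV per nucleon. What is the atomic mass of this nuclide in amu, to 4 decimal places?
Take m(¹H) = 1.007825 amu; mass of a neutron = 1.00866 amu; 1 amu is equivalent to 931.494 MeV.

Total binding energy = 222 × 8.145 = 1808.190 MeV
Mass defect = 1808.190 MeV / (931.494 MeV/amu) = 1.941172 amu
Constituent mass = 96(1.007825) + 126(1.00866) = 223.842360 amu
Atomic mass = 223.842360 − 1.941172 = 221.901188 amu ≈ 221.9012 amu (to 4 decimal places)

221.9012 amu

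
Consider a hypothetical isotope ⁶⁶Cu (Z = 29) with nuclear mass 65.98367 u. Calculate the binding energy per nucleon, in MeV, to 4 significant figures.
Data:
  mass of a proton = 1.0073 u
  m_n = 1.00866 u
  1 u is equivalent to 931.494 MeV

Total constituent mass: 29 × 1.0073 + 37 × 1.00866 = 66.53212 u
Mass defect Δm = 66.53212 − 65.98367 = 0.54845 u
E_B = 0.54845 × 931.494 = 510.878 MeV
BE/A = 510.878 MeV / 66 = 7.741 MeV/nucleon

7.741 MeV/nucleon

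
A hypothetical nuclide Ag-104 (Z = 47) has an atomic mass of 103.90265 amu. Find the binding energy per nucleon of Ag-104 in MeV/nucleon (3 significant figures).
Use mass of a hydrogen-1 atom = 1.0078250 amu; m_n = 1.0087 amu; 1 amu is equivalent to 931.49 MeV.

The nucleus contains 47 protons and 104 − 47 = 57 neutrons.
Σm = 47·m(¹H) + 57·m_n = 47.3677750 + 57.4959 = 104.8636750 amu
Mass defect Δm = 104.8636750 − 103.90265 = 0.9610250 amu
Binding energy = Δm·c² = 0.9610250 × 931.49 MeV/amu = 895.185 MeV
BE/A = 895.185 MeV / 104 = 8.608 MeV/nucleon

8.61 MeV/nucleon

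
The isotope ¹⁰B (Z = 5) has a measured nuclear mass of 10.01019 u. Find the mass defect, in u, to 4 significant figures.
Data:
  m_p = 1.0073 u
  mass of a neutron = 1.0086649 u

The nucleus contains 5 protons and 10 − 5 = 5 neutrons.
Σm = 5·m_p + 5·m_n = 5.0365 + 5.0433245 = 10.0798245 u
Δm = 10.0798245 − 10.01019 = 0.0696345 u

0.06963 u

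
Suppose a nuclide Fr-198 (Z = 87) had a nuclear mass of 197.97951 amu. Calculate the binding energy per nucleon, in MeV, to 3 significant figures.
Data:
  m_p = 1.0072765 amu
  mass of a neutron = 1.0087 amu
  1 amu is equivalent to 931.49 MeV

7.62 MeV/nucleon

Mass of separated nucleons = 87(1.0072765) + 111(1.0087) = 87.6330555 + 111.9657 = 199.5987555 amu
Mass defect Δm = 199.5987555 − 197.97951 = 1.6192455 amu
Binding energy = Δm·c² = 1.6192455 × 931.49 MeV/amu = 1508.31 MeV
Dividing by A = 198 gives 7.618 MeV per nucleon.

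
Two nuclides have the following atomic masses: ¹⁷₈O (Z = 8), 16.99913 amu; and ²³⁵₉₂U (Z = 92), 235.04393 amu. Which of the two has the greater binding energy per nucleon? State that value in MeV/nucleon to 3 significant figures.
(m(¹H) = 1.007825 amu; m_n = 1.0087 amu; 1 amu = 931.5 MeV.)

¹⁷₈O: Σm = 8(1.007825) + 9(1.0087) = 17.140900 amu; Δm = 0.141770 amu; E_B = 132.06 MeV; E_B/A = 7.768 MeV
²³⁵₉₂U: Σm = 92(1.007825) + 143(1.0087) = 236.964000 amu; Δm = 1.920070 amu; E_B = 1788.5 MeV; E_B/A = 7.611 MeV
¹⁷₈O has the higher binding energy per nucleon, so it is the more tightly bound nucleus.

¹⁷₈O; 7.77 MeV/nucleon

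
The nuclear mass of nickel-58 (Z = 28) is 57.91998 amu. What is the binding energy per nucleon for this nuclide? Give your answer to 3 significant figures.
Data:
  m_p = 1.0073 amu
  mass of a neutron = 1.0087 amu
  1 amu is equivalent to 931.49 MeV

Total constituent mass: 28 × 1.0073 + 30 × 1.0087 = 58.4654 amu
The mass defect is 58.4654 − 57.91998 = 0.54542 amu.
E_B = 0.54542 × 931.49 = 508.053 MeV
BE/A = 508.053 MeV / 58 = 8.760 MeV/nucleon

8.76 MeV/nucleon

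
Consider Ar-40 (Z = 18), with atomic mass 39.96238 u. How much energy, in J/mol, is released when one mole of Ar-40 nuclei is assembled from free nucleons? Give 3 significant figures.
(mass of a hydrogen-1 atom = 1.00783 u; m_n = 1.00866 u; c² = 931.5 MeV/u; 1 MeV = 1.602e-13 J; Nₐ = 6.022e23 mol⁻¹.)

3.32e+13 J/mol

With 18 protons and 22 neutrons (A = 40):
Total constituent mass: 18 × 1.00783 + 22 × 1.00866 = 40.33146 u
The mass defect is 40.33146 − 39.96238 = 0.36908 u.
Binding energy = Δm·c² = 0.36908 × 931.5 MeV/u = 343.798 MeV
Per nucleus in joules: 343.798 MeV × 1.602e-13 J/MeV = 5.5076e-11 J
Per mole: 5.5076e-11 J × 6.022e23 mol⁻¹ = 3.3167e+13 J/mol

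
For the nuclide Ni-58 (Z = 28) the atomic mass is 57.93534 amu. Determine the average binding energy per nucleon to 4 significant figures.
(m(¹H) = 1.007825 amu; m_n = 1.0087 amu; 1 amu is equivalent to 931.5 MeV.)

Z = 28, so N = A − Z = 58 − 28 = 30.
Σm = 28·m(¹H) + 30·m_n = 28.219100 + 30.2610 = 58.480100 amu
The mass defect is 58.480100 − 57.93534 = 0.544760 amu.
E_B = 0.544760 × 931.5 = 507.444 MeV
Per nucleon: 507.444 / 58 = 8.749 MeV

8.749 MeV/nucleon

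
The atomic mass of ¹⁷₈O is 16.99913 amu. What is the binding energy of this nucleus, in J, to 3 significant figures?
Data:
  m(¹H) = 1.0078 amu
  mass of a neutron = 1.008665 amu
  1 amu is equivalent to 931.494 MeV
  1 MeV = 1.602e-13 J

2.11e-11 J

Σm = 8·m(¹H) + 9·m_n = 8.0624 + 9.077985 = 17.140385 amu
Mass defect Δm = 17.140385 − 16.99913 = 0.141255 amu
E_B = 0.141255 × 931.494 = 131.578 MeV
In joules: 131.578 MeV × 1.602e-13 J/MeV = 2.1079e-11 J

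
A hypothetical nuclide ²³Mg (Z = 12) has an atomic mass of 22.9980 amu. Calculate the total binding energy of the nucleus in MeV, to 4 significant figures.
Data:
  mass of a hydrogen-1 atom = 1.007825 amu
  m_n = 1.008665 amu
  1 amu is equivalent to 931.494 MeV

Z = 12, so N = A − Z = 23 − 12 = 11.
Mass of separated nucleons = 12(1.007825) + 11(1.008665) = 12.093900 + 11.095315 = 23.189215 amu
Mass defect Δm = 23.189215 − 22.9980 = 0.191215 amu
E_B = 0.191215 × 931.494 = 178.116 MeV

178.1 MeV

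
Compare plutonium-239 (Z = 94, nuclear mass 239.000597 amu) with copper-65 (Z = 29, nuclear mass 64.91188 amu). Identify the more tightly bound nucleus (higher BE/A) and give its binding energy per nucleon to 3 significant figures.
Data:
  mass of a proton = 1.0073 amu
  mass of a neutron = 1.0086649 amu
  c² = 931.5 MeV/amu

plutonium-239: Σm = 94(1.0073) + 145(1.0086649) = 240.9426105 amu; Δm = 1.9420135 amu; E_B = 1809.0 MeV; E_B/A = 7.569 MeV
copper-65: Σm = 29(1.0073) + 36(1.0086649) = 65.5236364 amu; Δm = 0.6117564 amu; E_B = 569.85 MeV; E_B/A = 8.767 MeV
copper-65 has the higher binding energy per nucleon, so it is the more tightly bound nucleus.

copper-65; 8.77 MeV/nucleon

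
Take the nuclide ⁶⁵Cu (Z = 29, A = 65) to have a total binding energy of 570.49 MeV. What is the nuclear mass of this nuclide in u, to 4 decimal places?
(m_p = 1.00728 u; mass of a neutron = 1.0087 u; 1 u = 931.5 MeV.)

Mass defect = 570.49 MeV / (931.5 MeV/u) = 0.612442 u
Constituent mass = 29(1.00728) + 36(1.0087) = 65.52432 u
Nuclear mass = 65.52432 − 0.612442 = 64.911878 u ≈ 64.9119 u (to 4 decimal places)

64.9119 u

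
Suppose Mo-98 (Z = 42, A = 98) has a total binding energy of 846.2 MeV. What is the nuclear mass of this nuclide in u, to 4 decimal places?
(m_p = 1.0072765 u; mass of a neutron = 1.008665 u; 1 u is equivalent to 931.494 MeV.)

97.8824 u

Mass defect = 846.2 MeV / (931.494 MeV/u) = 0.908433 u
Constituent mass = 42(1.0072765) + 56(1.008665) = 98.7908530 u
Nuclear mass = 98.7908530 − 0.908433 = 97.8824200 u ≈ 97.8824 u (to 4 decimal places)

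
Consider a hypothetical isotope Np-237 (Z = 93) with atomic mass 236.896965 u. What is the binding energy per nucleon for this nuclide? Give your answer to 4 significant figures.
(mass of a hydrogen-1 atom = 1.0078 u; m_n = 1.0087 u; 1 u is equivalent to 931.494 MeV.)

8.180 MeV/nucleon

With 93 protons and 144 neutrons (A = 237):
Total constituent mass: 93 × 1.0078 + 144 × 1.0087 = 238.9782 u
Δm = 238.9782 − 236.896965 = 2.081235 u
Binding energy = Δm·c² = 2.081235 × 931.494 MeV/u = 1938.66 MeV
Dividing by A = 237 gives 8.180 MeV per nucleon.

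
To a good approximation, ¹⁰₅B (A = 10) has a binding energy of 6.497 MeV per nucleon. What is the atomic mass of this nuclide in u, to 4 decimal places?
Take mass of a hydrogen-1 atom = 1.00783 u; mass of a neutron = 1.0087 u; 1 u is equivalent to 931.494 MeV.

10.0129 u

Total binding energy = 10 × 6.497 = 64.970 MeV
Mass defect = 64.970 MeV / (931.494 MeV/u) = 0.069748 u
Constituent mass = 5(1.00783) + 5(1.0087) = 10.08265 u
Atomic mass = 10.08265 − 0.069748 = 10.012902 u ≈ 10.0129 u (to 4 decimal places)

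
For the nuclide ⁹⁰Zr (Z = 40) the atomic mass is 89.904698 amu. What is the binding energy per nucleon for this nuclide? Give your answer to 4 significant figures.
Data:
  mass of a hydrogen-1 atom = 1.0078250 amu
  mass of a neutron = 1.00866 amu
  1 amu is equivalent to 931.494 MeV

8.707 MeV/nucleon

With 40 protons and 50 neutrons (A = 90):
Σm = 40·m(¹H) + 50·m_n = 40.3130000 + 50.43300 = 90.7460000 amu
Δm = 90.7460000 − 89.904698 = 0.8413020 amu
Converting to energy: 0.8413020 amu × 931.494 MeV/amu = 783.668 MeV
Dividing by A = 90 gives 8.707 MeV per nucleon.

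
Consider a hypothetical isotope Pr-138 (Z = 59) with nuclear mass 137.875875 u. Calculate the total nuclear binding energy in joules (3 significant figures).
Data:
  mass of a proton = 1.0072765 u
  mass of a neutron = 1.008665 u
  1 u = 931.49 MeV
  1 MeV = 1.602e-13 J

1.85e-10 J

Σm = 59·m_p + 79·m_n = 59.4293135 + 79.684535 = 139.1138485 u
Δm = 139.1138485 − 137.875875 = 1.2379735 u
Binding energy = Δm·c² = 1.2379735 × 931.49 MeV/u = 1153.16 MeV
In joules: 1153.16 MeV × 1.602e-13 J/MeV = 1.8474e-10 J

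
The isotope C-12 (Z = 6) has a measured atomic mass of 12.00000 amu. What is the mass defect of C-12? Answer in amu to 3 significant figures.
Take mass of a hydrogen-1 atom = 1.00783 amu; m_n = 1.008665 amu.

0.0990 amu

The nucleus contains 6 protons and 12 − 6 = 6 neutrons.
Total constituent mass: 6 × 1.00783 + 6 × 1.008665 = 12.098970 amu
Δm = 12.098970 − 12.00000 = 0.098970 amu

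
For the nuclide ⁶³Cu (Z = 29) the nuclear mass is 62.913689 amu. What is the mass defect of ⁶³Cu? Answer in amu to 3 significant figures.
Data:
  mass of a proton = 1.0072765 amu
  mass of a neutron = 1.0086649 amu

Σm = 29·m_p + 34·m_n = 29.2110185 + 34.2946066 = 63.5056251 amu
Δm = 63.5056251 − 62.913689 = 0.5919361 amu

0.592 amu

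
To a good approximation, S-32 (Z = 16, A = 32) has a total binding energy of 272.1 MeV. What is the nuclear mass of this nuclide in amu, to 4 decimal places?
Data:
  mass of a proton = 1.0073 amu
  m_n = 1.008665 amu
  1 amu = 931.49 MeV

Mass defect = 272.1 MeV / (931.49 MeV/amu) = 0.292113 amu
Constituent mass = 16(1.0073) + 16(1.008665) = 32.255440 amu
Nuclear mass = 32.255440 − 0.292113 = 31.963327 amu ≈ 31.9633 amu (to 4 decimal places)

31.9633 amu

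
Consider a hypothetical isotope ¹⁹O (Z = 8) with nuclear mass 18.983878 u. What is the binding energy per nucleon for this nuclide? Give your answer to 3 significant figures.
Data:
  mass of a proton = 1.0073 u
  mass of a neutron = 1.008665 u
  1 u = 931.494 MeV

8.33 MeV/nucleon

Z = 8, so N = A − Z = 19 − 8 = 11.
Mass of separated nucleons = 8(1.0073) + 11(1.008665) = 8.0584 + 11.095315 = 19.153715 u
Δm = 19.153715 − 18.983878 = 0.169837 u
E_B = 0.169837 × 931.494 = 158.202 MeV
Per nucleon: 158.202 / 19 = 8.326 MeV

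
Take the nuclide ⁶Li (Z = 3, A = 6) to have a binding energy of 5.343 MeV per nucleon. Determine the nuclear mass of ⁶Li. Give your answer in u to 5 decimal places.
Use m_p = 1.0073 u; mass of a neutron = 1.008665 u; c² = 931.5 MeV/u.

6.01348 u

Total binding energy = 6 × 5.343 = 32.058 MeV
Mass defect = 32.058 MeV / (931.5 MeV/u) = 0.0344155 u
Constituent mass = 3(1.0073) + 3(1.008665) = 6.047895 u
Nuclear mass = 6.047895 − 0.0344155 = 6.0134795 u ≈ 6.01348 u (to 5 decimal places)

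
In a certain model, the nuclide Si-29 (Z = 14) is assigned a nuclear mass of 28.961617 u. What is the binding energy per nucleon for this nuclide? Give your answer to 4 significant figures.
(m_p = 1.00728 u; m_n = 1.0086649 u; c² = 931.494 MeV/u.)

Σm = 14·m_p + 15·m_n = 14.10192 + 15.1299735 = 29.2318935 u
The mass defect is 29.2318935 − 28.961617 = 0.2702765 u.
Binding energy = Δm·c² = 0.2702765 × 931.494 MeV/u = 251.761 MeV
BE/A = 251.761 MeV / 29 = 8.681 MeV/nucleon

8.681 MeV/nucleon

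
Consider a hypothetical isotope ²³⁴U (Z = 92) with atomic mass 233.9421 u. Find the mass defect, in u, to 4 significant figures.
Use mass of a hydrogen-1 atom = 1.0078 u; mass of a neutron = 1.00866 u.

2.005 u

The nucleus contains 92 protons and 234 − 92 = 142 neutrons.
Total constituent mass: 92 × 1.0078 + 142 × 1.00866 = 235.94732 u
The mass defect is 235.94732 − 233.9421 = 2.00522 u.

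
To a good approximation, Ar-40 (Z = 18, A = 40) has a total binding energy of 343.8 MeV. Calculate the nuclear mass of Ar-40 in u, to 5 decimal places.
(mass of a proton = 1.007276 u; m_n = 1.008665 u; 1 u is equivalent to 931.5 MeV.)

Mass defect = 343.8 MeV / (931.5 MeV/u) = 0.3690821 u
Constituent mass = 18(1.007276) + 22(1.008665) = 40.321598 u
Nuclear mass = 40.321598 − 0.3690821 = 39.9525159 u ≈ 39.95252 u (to 5 decimal places)

39.95252 u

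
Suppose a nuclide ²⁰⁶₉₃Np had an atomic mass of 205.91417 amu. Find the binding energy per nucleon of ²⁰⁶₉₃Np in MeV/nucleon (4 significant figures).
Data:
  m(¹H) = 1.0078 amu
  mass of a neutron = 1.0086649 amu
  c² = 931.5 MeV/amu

Mass of separated nucleons = 93(1.0078) + 113(1.0086649) = 93.7254 + 113.9791337 = 207.7045337 amu
Mass defect Δm = 207.7045337 − 205.91417 = 1.7903637 amu
E_B = 1.7903637 × 931.5 = 1667.72 MeV
Dividing by A = 206 gives 8.096 MeV per nucleon.

8.096 MeV/nucleon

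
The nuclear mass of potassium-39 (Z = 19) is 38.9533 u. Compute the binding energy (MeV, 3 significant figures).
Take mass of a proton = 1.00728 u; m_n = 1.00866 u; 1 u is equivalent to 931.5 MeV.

334 MeV

Mass of separated nucleons = 19(1.00728) + 20(1.00866) = 19.13832 + 20.17320 = 39.31152 u
The mass defect is 39.31152 − 38.9533 = 0.35822 u.
Converting to energy: 0.35822 u × 931.5 MeV/u = 333.682 MeV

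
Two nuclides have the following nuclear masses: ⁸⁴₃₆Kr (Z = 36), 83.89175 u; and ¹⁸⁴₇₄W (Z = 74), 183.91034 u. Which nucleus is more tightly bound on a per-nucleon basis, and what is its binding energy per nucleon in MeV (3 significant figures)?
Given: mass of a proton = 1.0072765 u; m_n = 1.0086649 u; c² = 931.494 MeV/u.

⁸⁴₃₆Kr: Σm = 36(1.0072765) + 48(1.0086649) = 84.6778692 u; Δm = 0.7861192 u; E_B = 732.265 MeV; E_B/A = 8.717 MeV
¹⁸⁴₇₄W: Σm = 74(1.0072765) + 110(1.0086649) = 185.4916000 u; Δm = 1.5812600 u; E_B = 1472.9 MeV; E_B/A = 8.005 MeV
⁸⁴₃₆Kr has the higher binding energy per nucleon, so it is the more tightly bound nucleus.

⁸⁴₃₆Kr; 8.72 MeV/nucleon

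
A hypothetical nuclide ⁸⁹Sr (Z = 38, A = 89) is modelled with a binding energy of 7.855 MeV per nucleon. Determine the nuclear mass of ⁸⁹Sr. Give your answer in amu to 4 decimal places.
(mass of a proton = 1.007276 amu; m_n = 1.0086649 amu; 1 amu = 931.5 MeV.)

Total binding energy = 89 × 7.855 = 699.095 MeV
Mass defect = 699.095 MeV / (931.5 MeV/amu) = 0.750505 amu
Constituent mass = 38(1.007276) + 51(1.0086649) = 89.7183979 amu
Nuclear mass = 89.7183979 − 0.750505 = 88.9678929 amu ≈ 88.9679 amu (to 4 decimal places)

88.9679 amu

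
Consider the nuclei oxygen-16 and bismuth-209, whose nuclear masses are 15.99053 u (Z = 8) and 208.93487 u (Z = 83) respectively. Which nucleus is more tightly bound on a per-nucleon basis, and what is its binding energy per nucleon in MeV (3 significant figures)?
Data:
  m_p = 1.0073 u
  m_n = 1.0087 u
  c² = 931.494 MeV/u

oxygen-16; 8.00 MeV/nucleon

oxygen-16: Σm = 8(1.0073) + 8(1.0087) = 16.1280 u; Δm = 0.13747 u; E_B = 128.05 MeV; E_B/A = 8.003 MeV
bismuth-209: Σm = 83(1.0073) + 126(1.0087) = 210.7021 u; Δm = 1.76723 u; E_B = 1646.16 MeV; E_B/A = 7.876 MeV
oxygen-16 has the higher binding energy per nucleon, so it is the more tightly bound nucleus.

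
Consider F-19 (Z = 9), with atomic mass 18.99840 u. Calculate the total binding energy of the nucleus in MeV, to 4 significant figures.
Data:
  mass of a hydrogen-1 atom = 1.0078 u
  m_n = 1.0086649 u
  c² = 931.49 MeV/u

With 9 protons and 10 neutrons (A = 19):
Total constituent mass: 9 × 1.0078 + 10 × 1.0086649 = 19.1568490 u
The mass defect is 19.1568490 − 18.99840 = 0.1584490 u.
Binding energy = Δm·c² = 0.1584490 × 931.49 MeV/u = 147.594 MeV

147.6 MeV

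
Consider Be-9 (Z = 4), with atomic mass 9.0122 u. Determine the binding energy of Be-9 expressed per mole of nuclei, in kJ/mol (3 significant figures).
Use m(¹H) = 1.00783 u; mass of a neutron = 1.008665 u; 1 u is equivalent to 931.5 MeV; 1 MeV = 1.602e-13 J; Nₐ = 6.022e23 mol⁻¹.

5.61e+09 kJ/mol

Total constituent mass: 4 × 1.00783 + 5 × 1.008665 = 9.074645 u
Δm = 9.074645 − 9.0122 = 0.062445 u
Converting to energy: 0.062445 u × 931.5 MeV/u = 58.1675 MeV
Per nucleus in joules: 58.1675 MeV × 1.602e-13 J/MeV = 9.3184e-12 J
Per mole: 9.3184e-12 J × 6.022e23 mol⁻¹ = 5.6115e+12 J/mol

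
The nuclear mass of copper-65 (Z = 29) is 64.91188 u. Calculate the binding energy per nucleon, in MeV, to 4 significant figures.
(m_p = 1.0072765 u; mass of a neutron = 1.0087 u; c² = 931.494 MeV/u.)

8.775 MeV/nucleon

The nucleus contains 29 protons and 65 − 29 = 36 neutrons.
Total constituent mass: 29 × 1.0072765 + 36 × 1.0087 = 65.5242185 u
The mass defect is 65.5242185 − 64.91188 = 0.6123385 u.
E_B = 0.6123385 × 931.494 = 570.390 MeV
BE/A = 570.390 MeV / 65 = 8.775 MeV/nucleon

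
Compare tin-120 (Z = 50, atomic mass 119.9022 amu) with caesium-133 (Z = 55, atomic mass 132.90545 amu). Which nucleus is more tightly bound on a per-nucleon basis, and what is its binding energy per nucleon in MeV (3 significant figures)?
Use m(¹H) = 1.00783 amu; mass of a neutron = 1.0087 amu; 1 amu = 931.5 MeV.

tin-120: Σm = 50(1.00783) + 70(1.0087) = 121.00050 amu; Δm = 1.09830 amu; E_B = 1023.1 MeV; E_B/A = 8.526 MeV
caesium-133: Σm = 55(1.00783) + 78(1.0087) = 134.10925 amu; Δm = 1.20380 amu; E_B = 1121.3 MeV; E_B/A = 8.431 MeV
tin-120 has the higher binding energy per nucleon, so it is the more tightly bound nucleus.

tin-120; 8.53 MeV/nucleon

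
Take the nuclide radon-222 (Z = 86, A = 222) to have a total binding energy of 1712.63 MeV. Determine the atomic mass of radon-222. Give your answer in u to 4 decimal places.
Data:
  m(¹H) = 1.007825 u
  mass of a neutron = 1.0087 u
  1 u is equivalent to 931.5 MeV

222.0176 u

Mass defect = 1712.63 MeV / (931.5 MeV/u) = 1.838572 u
Constituent mass = 86(1.007825) + 136(1.0087) = 223.856150 u
Atomic mass = 223.856150 − 1.838572 = 222.017578 u ≈ 222.0176 u (to 4 decimal places)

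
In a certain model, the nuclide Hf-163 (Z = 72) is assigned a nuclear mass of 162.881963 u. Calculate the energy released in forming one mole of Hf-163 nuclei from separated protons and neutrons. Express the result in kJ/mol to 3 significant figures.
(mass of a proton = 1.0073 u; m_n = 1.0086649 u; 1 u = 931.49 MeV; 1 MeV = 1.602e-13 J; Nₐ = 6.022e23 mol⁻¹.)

With 72 protons and 91 neutrons (A = 163):
Σm = 72·m_p + 91·m_n = 72.5256 + 91.7885059 = 164.3141059 u
Δm = 164.3141059 − 162.881963 = 1.4321429 u
E_B = 1.4321429 × 931.49 = 1334.03 MeV
Per nucleus in joules: 1334.03 MeV × 1.602e-13 J/MeV = 2.1371e-10 J
Per mole: 2.1371e-10 J × 6.022e23 mol⁻¹ = 1.2870e+14 J/mol

1.29e+11 kJ/mol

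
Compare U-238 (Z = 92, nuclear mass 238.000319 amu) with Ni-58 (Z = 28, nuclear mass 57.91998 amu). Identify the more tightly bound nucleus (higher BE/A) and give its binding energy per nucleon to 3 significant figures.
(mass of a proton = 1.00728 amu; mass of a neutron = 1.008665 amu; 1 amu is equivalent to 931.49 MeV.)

U-238: Σm = 92(1.00728) + 146(1.008665) = 239.934850 amu; Δm = 1.934531 amu; E_B = 1802.0 MeV; E_B/A = 7.571 MeV
Ni-58: Σm = 28(1.00728) + 30(1.008665) = 58.463790 amu; Δm = 0.543810 amu; E_B = 506.55 MeV; E_B/A = 8.734 MeV
Ni-58 has the higher binding energy per nucleon, so it is the more tightly bound nucleus.

Ni-58; 8.73 MeV/nucleon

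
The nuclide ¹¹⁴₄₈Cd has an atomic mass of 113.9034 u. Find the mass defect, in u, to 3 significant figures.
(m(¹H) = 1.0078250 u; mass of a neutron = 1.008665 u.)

The nucleus contains 48 protons and 114 − 48 = 66 neutrons.
Mass of separated nucleons = 48(1.0078250) + 66(1.008665) = 48.3756000 + 66.571890 = 114.9474900 u
Δm = 114.9474900 − 113.9034 = 1.0440900 u

1.04 u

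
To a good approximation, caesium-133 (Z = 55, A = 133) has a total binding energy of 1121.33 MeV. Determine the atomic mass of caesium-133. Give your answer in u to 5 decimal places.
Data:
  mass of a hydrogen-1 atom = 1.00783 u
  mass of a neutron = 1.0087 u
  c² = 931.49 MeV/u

132.90545 u

Mass defect = 1121.33 MeV / (931.49 MeV/u) = 1.2038025 u
Constituent mass = 55(1.00783) + 78(1.0087) = 134.10925 u
Atomic mass = 134.10925 − 1.2038025 = 132.9054475 u ≈ 132.90545 u (to 5 decimal places)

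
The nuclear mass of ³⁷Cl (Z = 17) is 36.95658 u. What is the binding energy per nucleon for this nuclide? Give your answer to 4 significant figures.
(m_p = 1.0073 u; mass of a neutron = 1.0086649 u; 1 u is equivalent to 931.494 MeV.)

Z = 17, so N = A − Z = 37 − 17 = 20.
Mass of separated nucleons = 17(1.0073) + 20(1.0086649) = 17.1241 + 20.1732980 = 37.2973980 u
Δm = 37.2973980 − 36.95658 = 0.3408180 u
Converting to energy: 0.3408180 u × 931.494 MeV/u = 317.470 MeV
Dividing by A = 37 gives 8.580 MeV per nucleon.

8.580 MeV/nucleon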